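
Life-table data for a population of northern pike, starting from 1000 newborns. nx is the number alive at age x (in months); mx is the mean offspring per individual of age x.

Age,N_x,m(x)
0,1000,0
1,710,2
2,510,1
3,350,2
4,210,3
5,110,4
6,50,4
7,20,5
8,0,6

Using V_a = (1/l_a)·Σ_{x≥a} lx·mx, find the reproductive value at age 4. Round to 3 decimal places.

6.524

lx = nx/n0 = nx/1000: 1, 0.71, 0.51, 0.35, 0.21, 0.11, 0.05, 0.02, 0
lx·mx for x ≥ 4: 0.63, 0.44, 0.2, 0.1, 0 → sum = 1.37
V_4 = 1.37 / l_4 = 1.37 / 0.21 = 6.52381… → 6.524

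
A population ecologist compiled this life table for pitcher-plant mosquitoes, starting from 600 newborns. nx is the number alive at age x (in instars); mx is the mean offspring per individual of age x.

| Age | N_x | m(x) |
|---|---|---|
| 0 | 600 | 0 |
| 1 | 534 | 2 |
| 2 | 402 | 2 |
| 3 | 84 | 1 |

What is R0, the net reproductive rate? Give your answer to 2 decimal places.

3.26

lx = nx/n0 = nx/600: 1, 0.89, 0.67, 0.14
lx·mx by age: 0, 1.78, 1.34, 0.14
R0 = Σ lx·mx = 3.26 → 3.26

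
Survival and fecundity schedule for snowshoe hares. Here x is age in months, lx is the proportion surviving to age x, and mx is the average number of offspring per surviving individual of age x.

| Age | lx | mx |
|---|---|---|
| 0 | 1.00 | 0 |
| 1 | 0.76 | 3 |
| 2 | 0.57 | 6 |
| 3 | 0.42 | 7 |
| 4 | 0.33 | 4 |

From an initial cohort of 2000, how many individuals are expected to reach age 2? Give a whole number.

1140

Expected survivors = N0 · l_2 = 2000 × 0.57 = 1140 → 1140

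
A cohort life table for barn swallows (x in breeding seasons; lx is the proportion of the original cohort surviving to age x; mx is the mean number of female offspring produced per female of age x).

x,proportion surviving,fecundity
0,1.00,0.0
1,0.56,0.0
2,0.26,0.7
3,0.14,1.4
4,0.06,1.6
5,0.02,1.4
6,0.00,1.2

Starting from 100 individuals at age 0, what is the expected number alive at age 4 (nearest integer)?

Expected survivors = N0 · l_4 = 100 × 0.06 = 6 → 6

6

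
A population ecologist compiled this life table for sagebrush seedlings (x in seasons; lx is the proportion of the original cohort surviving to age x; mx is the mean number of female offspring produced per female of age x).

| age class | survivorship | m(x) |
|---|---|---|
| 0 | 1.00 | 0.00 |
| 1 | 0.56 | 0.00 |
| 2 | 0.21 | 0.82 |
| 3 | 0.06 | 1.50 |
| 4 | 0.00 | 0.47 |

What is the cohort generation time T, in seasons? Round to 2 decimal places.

lx·mx: 0, 0, 0.1722, 0.09, 0 → R0 = 0.2622
x·lx·mx: 0, 0, 0.3444, 0.27, 0 → Σ = 0.6144
T = 0.6144 / 0.2622 = 2.343249… → 2.34

2.34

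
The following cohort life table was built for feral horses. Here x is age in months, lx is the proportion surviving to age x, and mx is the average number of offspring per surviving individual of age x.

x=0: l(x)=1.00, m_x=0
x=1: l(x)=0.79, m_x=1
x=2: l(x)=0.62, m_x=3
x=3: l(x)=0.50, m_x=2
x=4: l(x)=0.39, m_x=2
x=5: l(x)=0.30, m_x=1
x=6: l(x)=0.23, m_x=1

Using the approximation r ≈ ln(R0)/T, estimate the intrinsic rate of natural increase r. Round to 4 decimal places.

R0 = Σ lx·mx = 0 + 0.79 + 1.86 + 1 + 0.78 + 0.3 + 0.23 = 4.96
Σ x·lx·mx = 13.51; T = 13.51/4.96 = 2.72379…
r ≈ ln(R0)/T = ln(4.96)/2.72379… = 0.587933… → 0.5879

0.5879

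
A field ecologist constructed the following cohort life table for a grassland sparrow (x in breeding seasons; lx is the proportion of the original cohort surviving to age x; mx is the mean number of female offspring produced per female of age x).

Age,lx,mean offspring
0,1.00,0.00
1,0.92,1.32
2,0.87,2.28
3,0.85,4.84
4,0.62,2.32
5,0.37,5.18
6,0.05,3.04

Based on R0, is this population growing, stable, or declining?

growing

R0 = Σ lx·mx = 0 + 1.2144 + 1.9836 + 4.114 + 1.4384 + 1.9166 + 0.152 = 10.819
R0 > 1, so the population is growing.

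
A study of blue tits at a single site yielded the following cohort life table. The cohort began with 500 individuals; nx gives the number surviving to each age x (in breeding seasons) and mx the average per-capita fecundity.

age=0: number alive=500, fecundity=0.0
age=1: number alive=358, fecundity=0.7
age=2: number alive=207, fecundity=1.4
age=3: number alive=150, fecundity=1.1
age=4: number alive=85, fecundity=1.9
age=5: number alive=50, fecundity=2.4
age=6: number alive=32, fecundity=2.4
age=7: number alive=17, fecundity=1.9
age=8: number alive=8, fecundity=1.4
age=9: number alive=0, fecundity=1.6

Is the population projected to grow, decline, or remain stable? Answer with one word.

growing

lx = nx/n0 = nx/500: 1, 0.716, 0.414, 0.3, 0.17, 0.1, 0.064, 0.034, 0.016, 0
R0 = Σ lx·mx = 0 + 0.5012 + 0.5796 + 0.33 + 0.323 + 0.24 + 0.1536 + 0.0646 + 0.0224 + 0 = 2.2144
R0 > 1, so the population is growing.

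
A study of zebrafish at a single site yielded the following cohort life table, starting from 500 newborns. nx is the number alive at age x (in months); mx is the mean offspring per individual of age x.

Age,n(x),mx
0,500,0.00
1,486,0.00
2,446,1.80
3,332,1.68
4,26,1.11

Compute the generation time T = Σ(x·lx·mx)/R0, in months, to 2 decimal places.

2.44

lx = nx/n0 = nx/500: 1, 0.972, 0.892, 0.664, 0.052
lx·mx: 0, 0, 1.6056, 1.11552, 0.05772 → R0 = 2.77884
x·lx·mx: 0, 0, 3.2112, 3.34656, 0.23088 → Σ = 6.78864
T = 6.78864 / 2.77884 = 2.442976… → 2.44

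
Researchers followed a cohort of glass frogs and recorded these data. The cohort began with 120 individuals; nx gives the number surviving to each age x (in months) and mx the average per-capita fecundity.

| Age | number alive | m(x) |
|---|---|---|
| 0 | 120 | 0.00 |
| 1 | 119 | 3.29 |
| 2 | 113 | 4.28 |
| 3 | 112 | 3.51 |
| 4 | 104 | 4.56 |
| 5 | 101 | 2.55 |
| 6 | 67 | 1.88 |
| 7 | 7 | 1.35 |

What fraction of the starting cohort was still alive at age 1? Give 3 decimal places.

0.992

l_1 = n_1/n_0 = 119/120 = 0.991667… → 0.992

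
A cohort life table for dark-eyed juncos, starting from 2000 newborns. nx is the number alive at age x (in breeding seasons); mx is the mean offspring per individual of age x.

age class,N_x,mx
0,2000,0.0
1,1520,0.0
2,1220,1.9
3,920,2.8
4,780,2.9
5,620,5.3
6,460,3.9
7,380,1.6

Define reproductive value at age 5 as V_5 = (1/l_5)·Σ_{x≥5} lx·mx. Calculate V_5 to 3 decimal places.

9.174

lx = nx/n0 = nx/2000: 1, 0.76, 0.61, 0.46, 0.39, 0.31, 0.23, 0.19
lx·mx for x ≥ 5: 1.643, 0.897, 0.304 → sum = 2.844
V_5 = 2.844 / l_5 = 2.844 / 0.31 = 9.174194… → 9.174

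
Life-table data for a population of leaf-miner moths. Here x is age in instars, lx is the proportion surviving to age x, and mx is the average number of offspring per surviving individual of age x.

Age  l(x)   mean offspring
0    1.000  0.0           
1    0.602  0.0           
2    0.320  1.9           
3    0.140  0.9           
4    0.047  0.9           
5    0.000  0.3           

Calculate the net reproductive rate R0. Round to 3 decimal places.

lx·mx by age: 0, 0, 0.608, 0.126, 0.0423, 0
R0 = Σ lx·mx = 0.7763 → 0.776

0.776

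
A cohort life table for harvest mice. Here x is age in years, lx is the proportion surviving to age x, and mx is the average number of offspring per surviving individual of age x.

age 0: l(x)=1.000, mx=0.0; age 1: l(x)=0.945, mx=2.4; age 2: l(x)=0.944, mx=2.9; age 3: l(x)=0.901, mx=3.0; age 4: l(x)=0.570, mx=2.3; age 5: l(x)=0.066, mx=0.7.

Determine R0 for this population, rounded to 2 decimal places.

9.07

lx·mx by age: 0, 2.268, 2.7376, 2.703, 1.311, 0.0462
R0 = Σ lx·mx = 9.0658 → 9.07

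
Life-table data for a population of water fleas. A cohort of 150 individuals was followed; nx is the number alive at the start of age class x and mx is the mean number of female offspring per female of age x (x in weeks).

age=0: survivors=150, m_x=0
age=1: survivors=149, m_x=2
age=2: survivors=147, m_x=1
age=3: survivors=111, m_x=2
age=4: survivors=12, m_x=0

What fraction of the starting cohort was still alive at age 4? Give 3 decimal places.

l_4 = n_4/n_0 = 12/150 = 0.08 → 0.080

0.080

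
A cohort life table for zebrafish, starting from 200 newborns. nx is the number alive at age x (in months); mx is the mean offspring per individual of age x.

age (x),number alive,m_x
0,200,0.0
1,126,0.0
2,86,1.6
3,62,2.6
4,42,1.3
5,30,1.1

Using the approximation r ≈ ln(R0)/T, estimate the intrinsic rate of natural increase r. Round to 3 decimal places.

lx = nx/n0 = nx/200: 1, 0.63, 0.43, 0.31, 0.21, 0.15
R0 = Σ lx·mx = 0 + 0 + 0.688 + 0.806 + 0.273 + 0.165 = 1.932
Σ x·lx·mx = 5.711; T = 5.711/1.932 = 2.956…
r ≈ ln(R0)/T = ln(1.932)/2.956… = 0.22279… → 0.223

0.223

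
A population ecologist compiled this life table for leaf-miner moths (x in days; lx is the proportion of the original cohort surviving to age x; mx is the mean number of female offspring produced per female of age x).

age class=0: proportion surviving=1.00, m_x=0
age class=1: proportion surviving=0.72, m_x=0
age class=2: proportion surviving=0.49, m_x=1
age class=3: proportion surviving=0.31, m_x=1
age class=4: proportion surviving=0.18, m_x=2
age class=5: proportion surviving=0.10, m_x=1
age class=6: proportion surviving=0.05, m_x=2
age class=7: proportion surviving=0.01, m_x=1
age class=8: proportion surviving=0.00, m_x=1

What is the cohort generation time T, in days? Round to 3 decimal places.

lx·mx: 0, 0, 0.49, 0.31, 0.36, 0.1, 0.1, 0.01, 0 → R0 = 1.37
x·lx·mx: 0, 0, 0.98, 0.93, 1.44, 0.5, 0.6, 0.07, 0 → Σ = 4.52
T = 4.52 / 1.37 = 3.29927… → 3.299

3.299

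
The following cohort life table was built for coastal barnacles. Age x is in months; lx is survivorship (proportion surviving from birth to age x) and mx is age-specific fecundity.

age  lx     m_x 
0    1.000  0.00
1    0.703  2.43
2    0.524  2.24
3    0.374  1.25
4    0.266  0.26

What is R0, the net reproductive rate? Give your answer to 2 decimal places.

lx·mx by age: 0, 1.70829, 1.17376, 0.4675, 0.06916
R0 = Σ lx·mx = 3.41871 → 3.42

3.42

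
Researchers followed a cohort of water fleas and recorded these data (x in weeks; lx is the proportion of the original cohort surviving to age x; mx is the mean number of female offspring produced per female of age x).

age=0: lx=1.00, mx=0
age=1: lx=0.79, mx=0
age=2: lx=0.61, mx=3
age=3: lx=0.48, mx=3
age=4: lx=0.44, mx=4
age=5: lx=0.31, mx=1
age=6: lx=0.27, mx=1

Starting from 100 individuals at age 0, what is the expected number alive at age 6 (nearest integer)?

Expected survivors = N0 · l_6 = 100 × 0.27 = 27 → 27

27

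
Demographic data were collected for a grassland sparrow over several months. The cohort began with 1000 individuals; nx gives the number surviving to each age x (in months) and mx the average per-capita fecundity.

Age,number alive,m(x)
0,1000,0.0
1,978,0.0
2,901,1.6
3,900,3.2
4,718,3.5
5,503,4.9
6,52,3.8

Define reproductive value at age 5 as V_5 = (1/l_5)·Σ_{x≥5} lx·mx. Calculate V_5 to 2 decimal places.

5.29

lx = nx/n0 = nx/1000: 1, 0.978, 0.901, 0.9, 0.718, 0.503, 0.052
lx·mx for x ≥ 5: 2.4647, 0.1976 → sum = 2.6623
V_5 = 2.6623 / l_5 = 2.6623 / 0.503 = 5.292843… → 5.29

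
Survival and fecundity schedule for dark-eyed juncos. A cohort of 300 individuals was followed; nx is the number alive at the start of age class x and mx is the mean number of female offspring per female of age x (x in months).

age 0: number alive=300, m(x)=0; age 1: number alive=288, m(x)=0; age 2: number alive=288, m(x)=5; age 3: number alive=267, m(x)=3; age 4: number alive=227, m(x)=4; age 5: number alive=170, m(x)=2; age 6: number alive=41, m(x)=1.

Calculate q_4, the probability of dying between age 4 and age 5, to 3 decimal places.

lx = nx/n0 = nx/300: 1, 0.96, 0.96, 0.89, 0.75667…, 0.56667…, 0.13667…
q_4 = (l_4 − l_5) / l_4 = (0.756667… − 0.566667…) / 0.756667…
     = 0.19… / 0.756667… = 0.251101… → 0.251

0.251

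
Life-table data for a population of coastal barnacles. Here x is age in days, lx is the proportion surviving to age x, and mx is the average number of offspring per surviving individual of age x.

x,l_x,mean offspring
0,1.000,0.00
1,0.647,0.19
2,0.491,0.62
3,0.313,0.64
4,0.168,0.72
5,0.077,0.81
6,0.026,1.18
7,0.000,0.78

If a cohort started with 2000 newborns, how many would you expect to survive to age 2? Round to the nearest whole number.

982

Expected survivors = N0 · l_2 = 2000 × 0.491 = 982 → 982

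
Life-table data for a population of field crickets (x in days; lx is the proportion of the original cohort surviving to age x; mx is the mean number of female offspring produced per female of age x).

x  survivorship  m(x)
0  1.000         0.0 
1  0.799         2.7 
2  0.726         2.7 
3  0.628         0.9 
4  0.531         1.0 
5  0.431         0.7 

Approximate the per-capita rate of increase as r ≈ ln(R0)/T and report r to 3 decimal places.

0.826

R0 = Σ lx·mx = 0 + 2.1573 + 1.9602 + 0.5652 + 0.531 + 0.3017 = 5.5154
Σ x·lx·mx = 11.4058; T = 11.4058/5.5154 = 2.06799…
r ≈ ln(R0)/T = ln(5.5154)/2.06799… = 0.8257… → 0.826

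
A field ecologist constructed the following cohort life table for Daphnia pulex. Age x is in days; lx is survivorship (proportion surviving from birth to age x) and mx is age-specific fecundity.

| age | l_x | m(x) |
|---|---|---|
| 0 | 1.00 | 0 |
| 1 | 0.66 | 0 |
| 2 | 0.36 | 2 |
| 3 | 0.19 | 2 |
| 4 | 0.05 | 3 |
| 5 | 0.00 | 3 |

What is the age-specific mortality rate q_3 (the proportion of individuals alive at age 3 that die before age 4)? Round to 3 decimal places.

0.737

q_3 = (l_3 − l_4) / l_3 = (0.19 − 0.05) / 0.19
     = 0.14 / 0.19 = 0.736842… → 0.737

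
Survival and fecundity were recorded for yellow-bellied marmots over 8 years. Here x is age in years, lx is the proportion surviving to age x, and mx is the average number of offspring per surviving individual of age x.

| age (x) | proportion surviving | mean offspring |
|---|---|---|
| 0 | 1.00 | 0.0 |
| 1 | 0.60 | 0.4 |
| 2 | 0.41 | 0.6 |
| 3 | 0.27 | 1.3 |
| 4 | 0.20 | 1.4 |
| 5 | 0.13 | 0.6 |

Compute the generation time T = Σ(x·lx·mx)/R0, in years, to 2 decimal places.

lx·mx: 0, 0.24, 0.246, 0.351, 0.28, 0.078 → R0 = 1.195
x·lx·mx: 0, 0.24, 0.492, 1.053, 1.12, 0.39 → Σ = 3.295
T = 3.295 / 1.195 = 2.757322… → 2.76

2.76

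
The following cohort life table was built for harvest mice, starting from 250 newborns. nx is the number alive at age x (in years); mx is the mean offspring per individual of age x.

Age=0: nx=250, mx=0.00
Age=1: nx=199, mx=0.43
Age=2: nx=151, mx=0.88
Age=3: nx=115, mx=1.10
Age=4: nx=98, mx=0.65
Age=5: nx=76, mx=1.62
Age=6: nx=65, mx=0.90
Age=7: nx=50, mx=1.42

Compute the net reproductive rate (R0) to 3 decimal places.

2.645

lx = nx/n0 = nx/250: 1, 0.796, 0.604, 0.46, 0.392, 0.304, 0.26, 0.2
lx·mx by age: 0, 0.34228, 0.53152, 0.506, 0.2548, 0.49248, 0.234, 0.284
R0 = Σ lx·mx = 2.64508 → 2.645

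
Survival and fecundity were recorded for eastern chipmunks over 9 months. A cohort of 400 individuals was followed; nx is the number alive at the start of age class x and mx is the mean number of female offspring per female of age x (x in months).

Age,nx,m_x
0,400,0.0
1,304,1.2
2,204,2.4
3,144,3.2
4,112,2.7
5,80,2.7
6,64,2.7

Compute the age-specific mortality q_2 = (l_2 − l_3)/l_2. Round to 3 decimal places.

0.294

lx = nx/n0 = nx/400: 1, 0.76, 0.51, 0.36, 0.28, 0.2, 0.16
q_2 = (l_2 − l_3) / l_2 = (0.51 − 0.36) / 0.51
     = 0.15 / 0.51 = 0.294118… → 0.294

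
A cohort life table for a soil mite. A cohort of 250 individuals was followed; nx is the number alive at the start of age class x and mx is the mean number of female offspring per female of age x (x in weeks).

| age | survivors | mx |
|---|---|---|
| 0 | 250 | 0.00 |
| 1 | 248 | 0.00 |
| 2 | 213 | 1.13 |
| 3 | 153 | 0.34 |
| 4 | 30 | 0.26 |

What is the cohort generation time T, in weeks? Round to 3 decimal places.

2.225

lx = nx/n0 = nx/250: 1, 0.992, 0.852, 0.612, 0.12
lx·mx: 0, 0, 0.96276, 0.20808, 0.0312 → R0 = 1.20204
x·lx·mx: 0, 0, 1.92552, 0.62424, 0.1248 → Σ = 2.67456
T = 2.67456 / 1.20204 = 2.225017… → 2.225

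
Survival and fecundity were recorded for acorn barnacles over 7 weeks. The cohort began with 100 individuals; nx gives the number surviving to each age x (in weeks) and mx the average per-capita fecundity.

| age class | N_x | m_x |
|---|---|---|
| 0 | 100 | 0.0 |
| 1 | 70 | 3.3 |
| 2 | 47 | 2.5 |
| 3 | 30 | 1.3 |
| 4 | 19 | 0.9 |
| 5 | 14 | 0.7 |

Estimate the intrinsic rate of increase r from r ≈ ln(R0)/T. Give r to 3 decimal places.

lx = nx/n0 = nx/100: 1, 0.7, 0.47, 0.3, 0.19, 0.14
R0 = Σ lx·mx = 0 + 2.31 + 1.175 + 0.39 + 0.171 + 0.098 = 4.144
Σ x·lx·mx = 7.004; T = 7.004/4.144 = 1.69015…
r ≈ ln(R0)/T = ln(4.144)/1.69015… = 0.84114… → 0.841

0.841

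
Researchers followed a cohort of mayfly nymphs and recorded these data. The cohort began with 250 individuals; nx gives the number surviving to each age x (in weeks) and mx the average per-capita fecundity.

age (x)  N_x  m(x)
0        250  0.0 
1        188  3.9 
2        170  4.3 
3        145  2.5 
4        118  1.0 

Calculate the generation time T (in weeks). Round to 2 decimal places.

1.93

lx = nx/n0 = nx/250: 1, 0.752, 0.68, 0.58, 0.472
lx·mx: 0, 2.9328, 2.924, 1.45, 0.472 → R0 = 7.7788
x·lx·mx: 0, 2.9328, 5.848, 4.35, 1.888 → Σ = 15.0188
T = 15.0188 / 7.7788 = 1.930735… → 1.93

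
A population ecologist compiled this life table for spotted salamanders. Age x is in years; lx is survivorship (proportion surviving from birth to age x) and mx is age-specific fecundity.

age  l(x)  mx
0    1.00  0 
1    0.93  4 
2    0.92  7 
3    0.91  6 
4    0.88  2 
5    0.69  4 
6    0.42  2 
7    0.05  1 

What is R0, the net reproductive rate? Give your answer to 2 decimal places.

21.03

lx·mx by age: 0, 3.72, 6.44, 5.46, 1.76, 2.76, 0.84, 0.05
R0 = Σ lx·mx = 21.03 → 21.03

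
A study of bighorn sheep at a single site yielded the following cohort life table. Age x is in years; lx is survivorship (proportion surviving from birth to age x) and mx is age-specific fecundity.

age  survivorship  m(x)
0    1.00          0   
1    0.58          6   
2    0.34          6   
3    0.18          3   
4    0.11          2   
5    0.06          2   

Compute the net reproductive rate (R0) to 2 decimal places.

lx·mx by age: 0, 3.48, 2.04, 0.54, 0.22, 0.12
R0 = Σ lx·mx = 6.4 → 6.40

6.40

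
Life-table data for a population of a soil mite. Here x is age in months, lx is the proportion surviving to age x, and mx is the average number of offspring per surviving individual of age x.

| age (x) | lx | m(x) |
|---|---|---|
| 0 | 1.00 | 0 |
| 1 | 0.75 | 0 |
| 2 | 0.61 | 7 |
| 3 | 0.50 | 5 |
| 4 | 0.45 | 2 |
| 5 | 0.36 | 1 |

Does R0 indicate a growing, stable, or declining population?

growing

R0 = Σ lx·mx = 0 + 0 + 4.27 + 2.5 + 0.9 + 0.36 = 8.03
R0 > 1, so the population is growing.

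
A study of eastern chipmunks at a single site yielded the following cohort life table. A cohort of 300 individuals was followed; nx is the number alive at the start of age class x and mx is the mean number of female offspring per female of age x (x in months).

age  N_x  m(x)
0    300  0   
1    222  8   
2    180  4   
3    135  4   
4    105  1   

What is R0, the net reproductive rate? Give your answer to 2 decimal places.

10.47

lx = nx/n0 = nx/300: 1, 0.74, 0.6, 0.45, 0.35
lx·mx by age: 0, 5.92, 2.4, 1.8, 0.35
R0 = Σ lx·mx = 10.47 → 10.47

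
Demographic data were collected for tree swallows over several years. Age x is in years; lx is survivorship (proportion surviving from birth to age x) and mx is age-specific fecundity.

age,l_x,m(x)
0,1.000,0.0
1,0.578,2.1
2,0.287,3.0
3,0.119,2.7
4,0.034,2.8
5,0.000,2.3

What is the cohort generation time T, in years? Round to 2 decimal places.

1.72

lx·mx: 0, 1.2138, 0.861, 0.3213, 0.0952, 0 → R0 = 2.4913
x·lx·mx: 0, 1.2138, 1.722, 0.9639, 0.3808, 0 → Σ = 4.2805
T = 4.2805 / 2.4913 = 1.718179… → 1.72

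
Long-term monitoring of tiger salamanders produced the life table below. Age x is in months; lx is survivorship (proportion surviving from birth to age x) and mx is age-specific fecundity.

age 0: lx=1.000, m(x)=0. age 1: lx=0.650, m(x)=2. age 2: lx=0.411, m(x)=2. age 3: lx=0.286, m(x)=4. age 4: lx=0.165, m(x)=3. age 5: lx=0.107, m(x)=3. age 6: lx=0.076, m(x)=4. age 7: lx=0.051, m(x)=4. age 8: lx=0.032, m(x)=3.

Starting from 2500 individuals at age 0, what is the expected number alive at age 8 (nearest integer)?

80

Expected survivors = N0 · l_8 = 2500 × 0.032 = 80 → 80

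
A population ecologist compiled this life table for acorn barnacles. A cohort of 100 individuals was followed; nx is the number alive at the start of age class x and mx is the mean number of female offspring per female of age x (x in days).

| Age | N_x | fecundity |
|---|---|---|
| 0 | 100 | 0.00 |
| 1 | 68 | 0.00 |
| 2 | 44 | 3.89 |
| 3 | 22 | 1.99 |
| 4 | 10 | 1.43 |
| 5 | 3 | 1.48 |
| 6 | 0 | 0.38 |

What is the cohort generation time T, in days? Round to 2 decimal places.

lx = nx/n0 = nx/100: 1, 0.68, 0.44, 0.22, 0.1, 0.03, 0
lx·mx: 0, 0, 1.7116, 0.4378, 0.143, 0.0444, 0 → R0 = 2.3368
x·lx·mx: 0, 0, 3.4232, 1.3134, 0.572, 0.222, 0 → Σ = 5.5306
T = 5.5306 / 2.3368 = 2.366741… → 2.37

2.37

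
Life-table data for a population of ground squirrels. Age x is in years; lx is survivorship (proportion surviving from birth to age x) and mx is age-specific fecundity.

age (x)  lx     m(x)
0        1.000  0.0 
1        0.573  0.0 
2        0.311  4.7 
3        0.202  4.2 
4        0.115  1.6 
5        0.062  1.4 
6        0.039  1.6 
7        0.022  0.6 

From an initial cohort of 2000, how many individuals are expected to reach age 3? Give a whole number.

Expected survivors = N0 · l_3 = 2000 × 0.202 = 404 → 404

404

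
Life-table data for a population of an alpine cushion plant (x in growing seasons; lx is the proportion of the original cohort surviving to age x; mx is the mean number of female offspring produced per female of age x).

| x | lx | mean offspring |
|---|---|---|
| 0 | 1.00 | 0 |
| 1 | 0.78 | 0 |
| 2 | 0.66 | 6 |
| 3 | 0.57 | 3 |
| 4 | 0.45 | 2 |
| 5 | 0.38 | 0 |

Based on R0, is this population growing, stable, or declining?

growing

R0 = Σ lx·mx = 0 + 0 + 3.96 + 1.71 + 0.9 + 0 = 6.57
R0 > 1, so the population is growing.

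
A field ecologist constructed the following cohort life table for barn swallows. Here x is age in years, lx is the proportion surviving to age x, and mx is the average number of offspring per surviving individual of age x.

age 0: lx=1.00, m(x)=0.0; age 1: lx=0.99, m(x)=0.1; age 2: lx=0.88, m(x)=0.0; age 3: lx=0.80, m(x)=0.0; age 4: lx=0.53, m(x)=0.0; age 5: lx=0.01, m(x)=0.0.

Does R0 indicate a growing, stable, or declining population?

R0 = Σ lx·mx = 0 + 0.099 + 0 + 0 + 0 + 0 = 0.099
R0 < 1, so the population is declining.

declining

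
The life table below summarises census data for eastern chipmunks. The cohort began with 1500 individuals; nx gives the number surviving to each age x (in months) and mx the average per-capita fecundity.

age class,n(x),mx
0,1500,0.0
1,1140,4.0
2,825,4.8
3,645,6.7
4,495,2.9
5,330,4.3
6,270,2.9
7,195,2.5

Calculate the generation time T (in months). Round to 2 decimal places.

2.73

lx = nx/n0 = nx/1500: 1, 0.76, 0.55, 0.43, 0.33, 0.22, 0.18, 0.13
lx·mx: 0, 3.04, 2.64, 2.881, 0.957, 0.946, 0.522, 0.325 → R0 = 11.311
x·lx·mx: 0, 3.04, 5.28, 8.643, 3.828, 4.73, 3.132, 2.275 → Σ = 30.928
T = 30.928 / 11.311 = 2.734329… → 2.73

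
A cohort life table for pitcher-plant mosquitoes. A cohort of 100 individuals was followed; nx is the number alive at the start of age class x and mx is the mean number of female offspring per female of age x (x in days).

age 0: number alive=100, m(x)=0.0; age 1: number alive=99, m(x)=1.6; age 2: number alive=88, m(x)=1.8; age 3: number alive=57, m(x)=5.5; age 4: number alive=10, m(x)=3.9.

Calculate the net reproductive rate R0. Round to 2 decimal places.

6.69

lx = nx/n0 = nx/100: 1, 0.99, 0.88, 0.57, 0.1
lx·mx by age: 0, 1.584, 1.584, 3.135, 0.39
R0 = Σ lx·mx = 6.693 → 6.69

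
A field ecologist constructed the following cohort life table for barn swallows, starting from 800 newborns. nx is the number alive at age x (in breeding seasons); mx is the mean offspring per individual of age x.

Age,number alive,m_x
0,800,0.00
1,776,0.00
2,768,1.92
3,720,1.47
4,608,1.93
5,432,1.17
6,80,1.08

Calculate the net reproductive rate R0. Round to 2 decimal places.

5.37

lx = nx/n0 = nx/800: 1, 0.97, 0.96, 0.9, 0.76, 0.54, 0.1
lx·mx by age: 0, 0, 1.8432, 1.323, 1.4668, 0.6318, 0.108
R0 = Σ lx·mx = 5.3728 → 5.37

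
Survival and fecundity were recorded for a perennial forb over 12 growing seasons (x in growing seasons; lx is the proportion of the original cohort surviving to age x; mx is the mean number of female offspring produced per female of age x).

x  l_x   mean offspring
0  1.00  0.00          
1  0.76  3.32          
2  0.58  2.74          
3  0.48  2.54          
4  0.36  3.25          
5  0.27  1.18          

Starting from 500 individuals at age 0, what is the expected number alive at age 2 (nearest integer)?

Expected survivors = N0 · l_2 = 500 × 0.58 = 290 → 290

290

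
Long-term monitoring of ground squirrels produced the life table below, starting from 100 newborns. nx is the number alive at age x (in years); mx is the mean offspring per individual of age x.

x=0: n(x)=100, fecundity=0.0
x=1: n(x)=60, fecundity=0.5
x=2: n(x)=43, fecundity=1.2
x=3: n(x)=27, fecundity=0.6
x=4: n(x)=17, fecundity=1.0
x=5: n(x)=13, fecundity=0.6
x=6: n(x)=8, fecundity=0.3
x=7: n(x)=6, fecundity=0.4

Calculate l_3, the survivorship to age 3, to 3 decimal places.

0.270

l_3 = n_3/n_0 = 27/100 = 0.27 → 0.270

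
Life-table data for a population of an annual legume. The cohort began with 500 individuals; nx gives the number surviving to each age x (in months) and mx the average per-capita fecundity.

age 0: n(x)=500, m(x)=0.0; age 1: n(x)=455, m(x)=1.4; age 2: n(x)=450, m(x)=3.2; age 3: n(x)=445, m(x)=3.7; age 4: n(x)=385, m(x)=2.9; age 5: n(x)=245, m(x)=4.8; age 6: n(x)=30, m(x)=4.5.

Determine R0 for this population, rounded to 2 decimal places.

lx = nx/n0 = nx/500: 1, 0.91, 0.9, 0.89, 0.77, 0.49, 0.06
lx·mx by age: 0, 1.274, 2.88, 3.293, 2.233, 2.352, 0.27
R0 = Σ lx·mx = 12.302 → 12.30

12.30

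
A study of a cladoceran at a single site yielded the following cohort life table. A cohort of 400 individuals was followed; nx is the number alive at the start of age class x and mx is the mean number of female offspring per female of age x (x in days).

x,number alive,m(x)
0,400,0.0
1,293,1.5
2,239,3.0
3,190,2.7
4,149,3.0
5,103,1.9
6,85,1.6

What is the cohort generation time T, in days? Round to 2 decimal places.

2.86

lx = nx/n0 = nx/400: 1, 0.7325, 0.5975, 0.475, 0.3725, 0.2575, 0.2125
lx·mx: 0, 1.09875, 1.7925, 1.2825, 1.1175, 0.48925, 0.34 → R0 = 6.1205
x·lx·mx: 0, 1.09875, 3.585, 3.8475, 4.47, 2.44625, 2.04 → Σ = 17.4875
T = 17.4875 / 6.1205 = 2.857201… → 2.86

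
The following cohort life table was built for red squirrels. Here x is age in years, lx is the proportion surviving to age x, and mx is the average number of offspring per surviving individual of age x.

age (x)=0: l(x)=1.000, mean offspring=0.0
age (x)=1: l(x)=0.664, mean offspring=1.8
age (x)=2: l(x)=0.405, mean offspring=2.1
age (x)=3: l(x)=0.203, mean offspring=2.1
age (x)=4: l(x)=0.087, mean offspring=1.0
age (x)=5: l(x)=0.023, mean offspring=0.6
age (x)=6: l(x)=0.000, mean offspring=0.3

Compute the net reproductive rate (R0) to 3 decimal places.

lx·mx by age: 0, 1.1952, 0.8505, 0.4263, 0.087, 0.0138, 0
R0 = Σ lx·mx = 2.5728 → 2.573

2.573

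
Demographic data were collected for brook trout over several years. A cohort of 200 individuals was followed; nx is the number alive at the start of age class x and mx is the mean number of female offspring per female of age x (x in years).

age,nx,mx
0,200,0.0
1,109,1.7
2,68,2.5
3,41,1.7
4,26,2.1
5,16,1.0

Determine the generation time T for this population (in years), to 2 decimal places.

2.08

lx = nx/n0 = nx/200: 1, 0.545, 0.34, 0.205, 0.13, 0.08
lx·mx: 0, 0.9265, 0.85, 0.3485, 0.273, 0.08 → R0 = 2.478
x·lx·mx: 0, 0.9265, 1.7, 1.0455, 1.092, 0.4 → Σ = 5.164
T = 5.164 / 2.478 = 2.083939… → 2.08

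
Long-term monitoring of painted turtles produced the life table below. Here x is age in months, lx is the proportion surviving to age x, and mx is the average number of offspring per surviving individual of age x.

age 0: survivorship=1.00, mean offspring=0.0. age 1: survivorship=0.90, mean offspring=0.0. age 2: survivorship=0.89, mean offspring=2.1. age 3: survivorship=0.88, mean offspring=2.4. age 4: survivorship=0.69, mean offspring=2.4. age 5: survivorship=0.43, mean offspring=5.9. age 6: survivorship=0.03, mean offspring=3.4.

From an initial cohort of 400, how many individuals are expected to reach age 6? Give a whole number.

12

Expected survivors = N0 · l_6 = 400 × 0.03 = 12 → 12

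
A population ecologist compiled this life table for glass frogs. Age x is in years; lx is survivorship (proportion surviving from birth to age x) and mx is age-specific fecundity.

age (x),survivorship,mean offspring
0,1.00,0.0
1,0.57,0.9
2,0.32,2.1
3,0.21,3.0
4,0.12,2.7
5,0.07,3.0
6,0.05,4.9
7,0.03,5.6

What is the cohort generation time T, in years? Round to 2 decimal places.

lx·mx: 0, 0.513, 0.672, 0.63, 0.324, 0.21, 0.245, 0.168 → R0 = 2.762
x·lx·mx: 0, 0.513, 1.344, 1.89, 1.296, 1.05, 1.47, 1.176 → Σ = 8.739
T = 8.739 / 2.762 = 3.164012… → 3.16

3.16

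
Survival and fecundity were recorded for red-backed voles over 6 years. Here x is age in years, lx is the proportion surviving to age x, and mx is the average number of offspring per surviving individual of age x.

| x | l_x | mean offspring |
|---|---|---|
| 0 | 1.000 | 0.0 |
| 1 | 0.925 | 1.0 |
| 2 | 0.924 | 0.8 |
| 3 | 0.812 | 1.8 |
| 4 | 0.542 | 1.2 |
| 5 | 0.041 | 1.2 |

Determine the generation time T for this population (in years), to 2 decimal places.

2.52

lx·mx: 0, 0.925, 0.7392, 1.4616, 0.6504, 0.0492 → R0 = 3.8254
x·lx·mx: 0, 0.925, 1.4784, 4.3848, 2.6016, 0.246 → Σ = 9.6358
T = 9.6358 / 3.8254 = 2.5189… → 2.52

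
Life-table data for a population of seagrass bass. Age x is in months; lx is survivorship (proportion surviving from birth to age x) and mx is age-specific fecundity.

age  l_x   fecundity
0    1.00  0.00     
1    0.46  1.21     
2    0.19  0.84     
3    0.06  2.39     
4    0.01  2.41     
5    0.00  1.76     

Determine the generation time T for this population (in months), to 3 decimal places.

1.587

lx·mx: 0, 0.5566, 0.1596, 0.1434, 0.0241, 0 → R0 = 0.8837
x·lx·mx: 0, 0.5566, 0.3192, 0.4302, 0.0964, 0 → Σ = 1.4024
T = 1.4024 / 0.8837 = 1.586964… → 1.587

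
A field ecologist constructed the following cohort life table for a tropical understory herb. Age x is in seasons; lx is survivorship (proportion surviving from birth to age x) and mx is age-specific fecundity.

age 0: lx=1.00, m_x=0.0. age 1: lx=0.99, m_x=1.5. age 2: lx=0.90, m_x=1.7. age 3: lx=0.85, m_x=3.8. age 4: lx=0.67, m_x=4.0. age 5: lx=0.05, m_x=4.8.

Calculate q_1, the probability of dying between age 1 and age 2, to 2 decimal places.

0.09

q_1 = (l_1 − l_2) / l_1 = (0.99 − 0.9) / 0.99
     = 0.09 / 0.99 = 0.090909… → 0.09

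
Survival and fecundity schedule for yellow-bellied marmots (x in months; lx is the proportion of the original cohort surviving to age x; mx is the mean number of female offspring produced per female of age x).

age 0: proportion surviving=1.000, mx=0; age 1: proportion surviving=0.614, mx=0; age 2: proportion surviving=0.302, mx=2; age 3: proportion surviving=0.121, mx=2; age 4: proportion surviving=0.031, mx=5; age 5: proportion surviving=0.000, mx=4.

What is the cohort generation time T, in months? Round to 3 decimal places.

lx·mx: 0, 0, 0.604, 0.242, 0.155, 0 → R0 = 1.001
x·lx·mx: 0, 0, 1.208, 0.726, 0.62, 0 → Σ = 2.554
T = 2.554 / 1.001 = 2.551449… → 2.551

2.551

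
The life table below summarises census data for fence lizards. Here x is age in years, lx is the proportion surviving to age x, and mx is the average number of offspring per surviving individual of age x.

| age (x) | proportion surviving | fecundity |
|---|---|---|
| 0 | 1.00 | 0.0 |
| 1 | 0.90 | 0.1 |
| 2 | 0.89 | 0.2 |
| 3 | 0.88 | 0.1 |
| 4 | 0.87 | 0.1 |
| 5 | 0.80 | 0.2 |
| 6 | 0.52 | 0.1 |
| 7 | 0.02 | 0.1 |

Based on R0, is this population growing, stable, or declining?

declining

R0 = Σ lx·mx = 0 + 0.09 + 0.178 + 0.088 + 0.087 + 0.16 + 0.052 + 0.002 = 0.657
R0 < 1, so the population is declining.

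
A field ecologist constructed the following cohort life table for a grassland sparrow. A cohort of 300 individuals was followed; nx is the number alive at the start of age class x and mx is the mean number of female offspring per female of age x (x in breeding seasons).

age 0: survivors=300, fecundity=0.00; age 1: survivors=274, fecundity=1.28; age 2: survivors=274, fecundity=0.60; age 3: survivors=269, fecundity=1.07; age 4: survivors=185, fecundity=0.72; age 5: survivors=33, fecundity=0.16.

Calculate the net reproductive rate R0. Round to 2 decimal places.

lx = nx/n0 = nx/300: 1, 0.91333…, 0.91333…, 0.89667…, 0.61667…, 0.11
lx·mx by age: 0, 1.169067…, 0.548…, 0.959433…, 0.444…, 0.0176
R0 = Σ lx·mx = 3.1381… → 3.14

3.14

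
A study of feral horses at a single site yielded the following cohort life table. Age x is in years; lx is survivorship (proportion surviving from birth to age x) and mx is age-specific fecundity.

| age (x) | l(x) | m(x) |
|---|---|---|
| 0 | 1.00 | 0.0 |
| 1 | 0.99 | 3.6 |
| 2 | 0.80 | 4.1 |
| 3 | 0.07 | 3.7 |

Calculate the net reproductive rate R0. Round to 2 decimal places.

lx·mx by age: 0, 3.564, 3.28, 0.259
R0 = Σ lx·mx = 7.103 → 7.10

7.10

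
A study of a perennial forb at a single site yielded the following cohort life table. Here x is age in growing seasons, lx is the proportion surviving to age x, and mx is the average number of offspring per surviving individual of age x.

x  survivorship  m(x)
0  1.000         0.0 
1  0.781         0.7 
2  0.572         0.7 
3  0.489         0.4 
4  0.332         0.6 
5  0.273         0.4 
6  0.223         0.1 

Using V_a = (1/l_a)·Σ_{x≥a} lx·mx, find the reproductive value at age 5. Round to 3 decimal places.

lx·mx for x ≥ 5: 0.1092, 0.0223 → sum = 0.1315
V_5 = 0.1315 / l_5 = 0.1315 / 0.273 = 0.481685… → 0.482

0.482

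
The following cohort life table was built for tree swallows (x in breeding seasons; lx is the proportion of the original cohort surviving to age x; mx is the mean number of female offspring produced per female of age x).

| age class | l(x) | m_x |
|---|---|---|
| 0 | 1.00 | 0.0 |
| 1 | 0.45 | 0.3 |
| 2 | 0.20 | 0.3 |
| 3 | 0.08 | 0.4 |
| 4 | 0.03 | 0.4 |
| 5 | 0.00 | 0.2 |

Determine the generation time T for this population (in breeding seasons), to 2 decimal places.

lx·mx: 0, 0.135, 0.06, 0.032, 0.012, 0 → R0 = 0.239
x·lx·mx: 0, 0.135, 0.12, 0.096, 0.048, 0 → Σ = 0.399
T = 0.399 / 0.239 = 1.669456… → 1.67

1.67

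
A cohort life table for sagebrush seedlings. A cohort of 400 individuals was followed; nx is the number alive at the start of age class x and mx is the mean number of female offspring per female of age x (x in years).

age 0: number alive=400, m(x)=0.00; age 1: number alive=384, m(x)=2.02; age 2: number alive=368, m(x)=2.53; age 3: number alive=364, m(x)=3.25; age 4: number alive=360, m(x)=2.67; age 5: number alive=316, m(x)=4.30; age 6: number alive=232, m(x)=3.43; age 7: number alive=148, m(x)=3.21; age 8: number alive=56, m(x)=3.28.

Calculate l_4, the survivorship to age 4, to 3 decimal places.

l_4 = n_4/n_0 = 360/400 = 0.9 → 0.900

0.900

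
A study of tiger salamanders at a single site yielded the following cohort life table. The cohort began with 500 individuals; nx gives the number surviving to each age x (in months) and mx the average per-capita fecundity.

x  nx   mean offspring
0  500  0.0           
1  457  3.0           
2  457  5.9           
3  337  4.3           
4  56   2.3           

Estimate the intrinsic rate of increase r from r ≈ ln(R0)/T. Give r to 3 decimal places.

lx = nx/n0 = nx/500: 1, 0.914, 0.914, 0.674, 0.112
R0 = Σ lx·mx = 0 + 2.742 + 5.3926 + 2.8982 + 0.2576 = 11.2904
Σ x·lx·mx = 23.2522; T = 23.2522/11.2904 = 2.05947…
r ≈ ln(R0)/T = ln(11.2904)/2.05947… = 1.17698… → 1.177

1.177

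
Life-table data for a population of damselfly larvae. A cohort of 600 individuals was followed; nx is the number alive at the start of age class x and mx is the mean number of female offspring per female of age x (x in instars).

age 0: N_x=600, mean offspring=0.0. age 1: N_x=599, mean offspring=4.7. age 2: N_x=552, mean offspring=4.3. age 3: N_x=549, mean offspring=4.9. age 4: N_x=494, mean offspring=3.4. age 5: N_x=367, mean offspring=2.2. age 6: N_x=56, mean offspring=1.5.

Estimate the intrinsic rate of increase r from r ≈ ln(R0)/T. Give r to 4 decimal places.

1.1104

lx = nx/n0 = nx/600: 1, 0.99833…, 0.92, 0.915, 0.82333…, 0.61167…, 0.09333…
R0 = Σ lx·mx = 0 + 4.69217… + 3.956 + 4.4835 + 2.79933… + 1.34567… + 0.14… = 17.416667…
Σ x·lx·mx = 44.820333…; T = 44.820333…/17.416667… = 2.57342…
r ≈ ln(R0)/T = ln(17.416667…)/2.57342… = 1.110364… → 1.1104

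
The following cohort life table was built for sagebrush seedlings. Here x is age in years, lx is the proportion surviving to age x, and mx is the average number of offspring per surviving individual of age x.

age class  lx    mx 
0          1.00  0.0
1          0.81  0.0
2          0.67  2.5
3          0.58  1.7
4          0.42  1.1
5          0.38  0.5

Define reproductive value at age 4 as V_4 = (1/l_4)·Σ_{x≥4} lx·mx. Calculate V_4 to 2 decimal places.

lx·mx for x ≥ 4: 0.462, 0.19 → sum = 0.652
V_4 = 0.652 / l_4 = 0.652 / 0.42 = 1.552381… → 1.55

1.55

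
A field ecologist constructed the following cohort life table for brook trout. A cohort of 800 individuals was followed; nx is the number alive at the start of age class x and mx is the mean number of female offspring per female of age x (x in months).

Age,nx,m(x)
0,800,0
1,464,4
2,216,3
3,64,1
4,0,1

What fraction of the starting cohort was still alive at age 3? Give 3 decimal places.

0.080

l_3 = n_3/n_0 = 64/800 = 0.08 → 0.080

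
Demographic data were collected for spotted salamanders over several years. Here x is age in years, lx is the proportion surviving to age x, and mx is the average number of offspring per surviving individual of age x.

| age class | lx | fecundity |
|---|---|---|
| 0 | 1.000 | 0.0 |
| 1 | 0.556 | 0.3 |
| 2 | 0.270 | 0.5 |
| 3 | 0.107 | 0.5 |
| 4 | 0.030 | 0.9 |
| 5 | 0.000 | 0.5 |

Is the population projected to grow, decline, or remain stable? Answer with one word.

declining

R0 = Σ lx·mx = 0 + 0.1668 + 0.135 + 0.0535 + 0.027 + 0 = 0.3823
R0 < 1, so the population is declining.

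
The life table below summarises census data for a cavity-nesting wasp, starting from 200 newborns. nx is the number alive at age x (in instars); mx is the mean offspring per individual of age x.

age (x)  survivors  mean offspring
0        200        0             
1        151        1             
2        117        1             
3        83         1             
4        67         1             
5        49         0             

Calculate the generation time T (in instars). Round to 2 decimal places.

lx = nx/n0 = nx/200: 1, 0.755, 0.585, 0.415, 0.335, 0.245
lx·mx: 0, 0.755, 0.585, 0.415, 0.335, 0 → R0 = 2.09
x·lx·mx: 0, 0.755, 1.17, 1.245, 1.34, 0 → Σ = 4.51
T = 4.51 / 2.09 = 2.157895… → 2.16

2.16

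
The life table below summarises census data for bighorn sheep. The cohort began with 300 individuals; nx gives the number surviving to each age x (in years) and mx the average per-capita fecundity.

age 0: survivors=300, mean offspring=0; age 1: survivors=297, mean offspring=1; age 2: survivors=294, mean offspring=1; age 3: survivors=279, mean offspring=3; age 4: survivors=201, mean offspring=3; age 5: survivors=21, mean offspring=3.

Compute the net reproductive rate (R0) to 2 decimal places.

lx = nx/n0 = nx/300: 1, 0.99, 0.98, 0.93, 0.67, 0.07
lx·mx by age: 0, 0.99, 0.98, 2.79, 2.01, 0.21
R0 = Σ lx·mx = 6.98 → 6.98

6.98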